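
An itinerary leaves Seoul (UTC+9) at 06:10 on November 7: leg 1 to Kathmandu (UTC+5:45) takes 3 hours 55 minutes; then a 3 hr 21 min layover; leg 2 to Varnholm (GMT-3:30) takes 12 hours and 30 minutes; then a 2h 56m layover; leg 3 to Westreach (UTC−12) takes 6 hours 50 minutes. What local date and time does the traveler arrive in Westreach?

14:42 on November 7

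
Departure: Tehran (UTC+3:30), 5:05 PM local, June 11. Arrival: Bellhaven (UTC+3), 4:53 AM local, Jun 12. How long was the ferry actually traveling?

12 hours 18 minutes

Departure in UTC: 5:05 PM − 3:30 = 1:35 PM on Jun 11.
Arrival in UTC: 4:53 AM − 3:00 = 1:53 AM on Jun 12.
Elapsed = 1:53 AM − 1:35 PM (+1 day) = 12 hours 18 minutes.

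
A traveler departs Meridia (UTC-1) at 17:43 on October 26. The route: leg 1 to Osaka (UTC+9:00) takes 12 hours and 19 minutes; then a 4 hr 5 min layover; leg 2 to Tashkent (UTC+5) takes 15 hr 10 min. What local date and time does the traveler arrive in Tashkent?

07:17 on Oct 28

Convert departure to UTC: 17:43 + 1:00 = 18:43 UTC on Oct 26.
Add 12 hours 19 minutes leg 1 → 07:02 UTC (Oct 27).
Add 4 hours 5 minutes layover in Osaka → 11:07 UTC.
Add 15 hours and 10 minutes leg 2 → 02:17 UTC (Oct 28).
Tashkent is UTC+5:00, so local arrival = 02:17 + 5:00 = 07:17 on Oct 28.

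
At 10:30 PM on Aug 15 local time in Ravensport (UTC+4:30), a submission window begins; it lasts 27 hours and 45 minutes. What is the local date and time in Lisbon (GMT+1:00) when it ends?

Lisbon is 3:30 behind Ravensport.
After 27 hours 45 minutes it is 2:15 AM (Aug 17) in Ravensport.
Shift by the zone difference: 2:15 AM − 3:30 = 10:45 PM on Aug 16 in Lisbon.

10:45 PM on August 16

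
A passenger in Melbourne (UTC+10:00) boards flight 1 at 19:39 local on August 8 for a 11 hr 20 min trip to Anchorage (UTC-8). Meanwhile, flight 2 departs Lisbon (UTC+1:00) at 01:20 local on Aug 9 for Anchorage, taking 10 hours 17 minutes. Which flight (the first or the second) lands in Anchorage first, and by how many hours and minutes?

the first, by 13 hours 38 minutes

Flight 1 in UTC: 19:39 − 10:00 = 09:39 on Aug 8.
+11 hours and 20 minutes → arrive 20:59 UTC on Aug 8.
Flight 2 in UTC: 01:20 − 1:00 = 00:20 on Aug 9.
+10 hours 17 minutes → arrive 10:37 UTC on Aug 9.
Flight 1 lands earlier by 13 hours 38 minutes.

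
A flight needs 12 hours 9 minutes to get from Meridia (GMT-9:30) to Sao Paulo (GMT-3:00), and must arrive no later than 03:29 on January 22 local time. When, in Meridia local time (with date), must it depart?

Target arrival in UTC: 03:29 + 3:00 = 06:29 on Jan 22.
Subtract 12 hours and 9 minutes → departure 18:20 UTC on Jan 21.
Meridia is UTC−9:30: 18:20 − 9:30 = 08:50 on Jan 21.

08:50 on Jan 21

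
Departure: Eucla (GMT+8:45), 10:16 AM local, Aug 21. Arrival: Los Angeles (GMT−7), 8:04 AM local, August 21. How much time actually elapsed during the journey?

Departure in UTC: 10:16 AM − 8:45 = 1:31 AM on Aug 21.
Arrival in UTC: 8:04 AM + 7:00 = 3:04 PM on Aug 21.
Elapsed = 3:04 PM − 1:31 AM = 13 hours 33 minutes.

13 hours 33 minutes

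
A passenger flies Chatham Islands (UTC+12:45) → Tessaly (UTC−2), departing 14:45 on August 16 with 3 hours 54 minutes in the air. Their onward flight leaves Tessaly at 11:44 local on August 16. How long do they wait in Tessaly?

7 hours 50 minutes

Convert departure to UTC: 14:45 − 12:45 = 02:00 UTC on Aug 16.
Add 3 hours and 54 minutes flight time → 05:54 UTC.
Tessaly is UTC−2:00, so local arrival = 05:54 − 2:00 = 03:54 on Aug 16.
Layover = 11:44 − 03:54 = 7 hours 50 minutes.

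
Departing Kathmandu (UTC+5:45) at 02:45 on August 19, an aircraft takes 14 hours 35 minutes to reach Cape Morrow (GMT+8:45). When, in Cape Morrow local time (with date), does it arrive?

20:20 on Aug 19

Convert departure to UTC: 02:45 − 5:45 = 21:00 UTC on Aug 18.
Add 14 hours 35 minutes travel time → 11:35 UTC (Aug 19).
Cape Morrow is UTC+8:45, so local arrival = 11:35 + 8:45 = 20:20 on Aug 19.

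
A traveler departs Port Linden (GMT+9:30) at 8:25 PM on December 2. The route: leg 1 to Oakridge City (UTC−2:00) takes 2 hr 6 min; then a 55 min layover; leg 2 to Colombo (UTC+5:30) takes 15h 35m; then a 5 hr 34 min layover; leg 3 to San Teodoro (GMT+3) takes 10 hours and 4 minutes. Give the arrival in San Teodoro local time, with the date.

12:09 AM on December 4

Convert departure to UTC: 8:25 PM − 9:30 = 10:55 AM UTC on Dec 2.
Add 2 hours 6 minutes leg 1 → 1:01 PM UTC.
Add 55 minutes layover in Oakridge City → 1:56 PM UTC.
Add 15 hours and 35 minutes leg 2 → 5:31 AM UTC (Dec 3).
Add 5 hours 34 minutes layover in Colombo → 11:05 AM UTC.
Add 10 hours 4 minutes leg 3 → 9:09 PM UTC.
San Teodoro is UTC+3:00, so local arrival = 9:09 PM + 3:00 = 12:09 AM on Dec 4.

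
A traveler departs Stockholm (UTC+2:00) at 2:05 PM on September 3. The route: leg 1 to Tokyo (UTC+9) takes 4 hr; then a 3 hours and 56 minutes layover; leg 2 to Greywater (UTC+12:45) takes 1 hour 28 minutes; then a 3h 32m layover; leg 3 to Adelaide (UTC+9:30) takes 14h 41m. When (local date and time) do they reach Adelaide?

1:12 AM on September 5

Convert departure to UTC: 2:05 PM − 2:00 = 12:05 PM UTC on Sep 3.
Add 4 hours leg 1 → 4:05 PM UTC.
Add 3 hours 56 minutes layover in Tokyo → 8:01 PM UTC.
Add 1 hour and 28 minutes leg 2 → 9:29 PM UTC.
Add 3 hours 32 minutes layover in Greywater → 1:01 AM UTC (Sep 4).
Add 14 hours 41 minutes leg 3 → 3:42 PM UTC.
Adelaide is UTC+9:30, so local arrival = 3:42 PM + 9:30 = 1:12 AM on Sep 5.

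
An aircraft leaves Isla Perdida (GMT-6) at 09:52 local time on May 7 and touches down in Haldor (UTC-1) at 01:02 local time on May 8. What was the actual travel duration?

Haldor is 5:00 ahead of Isla Perdida.
Clock-face elapsed time (ignoring zones) is 15 hours 10 minutes.
Actual elapsed = 15 hours 10 minutes − 5:00 = 10 hours 10 minutes.

10 hours 10 minutes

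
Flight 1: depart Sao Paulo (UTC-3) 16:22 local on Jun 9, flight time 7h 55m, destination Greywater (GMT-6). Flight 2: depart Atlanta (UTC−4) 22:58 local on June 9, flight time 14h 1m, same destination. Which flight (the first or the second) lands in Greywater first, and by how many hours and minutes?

the first, by 13 hours 42 minutes

Flight 1 in UTC: 16:22 + 3:00 = 19:22 on Jun 9.
+7 hours and 55 minutes → arrive 03:17 UTC on Jun 10.
Flight 2 in UTC: 22:58 + 4:00 = 02:58 on Jun 10.
+14 hours and 1 minute → arrive 16:59 UTC on Jun 10.
Flight 1 lands earlier by 13 hours 42 minutes.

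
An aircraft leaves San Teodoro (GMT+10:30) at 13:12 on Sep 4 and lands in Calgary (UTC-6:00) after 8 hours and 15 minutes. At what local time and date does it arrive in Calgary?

Convert departure to UTC: 13:12 − 10:30 = 02:42 UTC on Sep 4.
Add 8 hours and 15 minutes travel time → 10:57 UTC.
Calgary is UTC−6:00, so local arrival = 10:57 − 6:00 = 04:57 on Sep 4.

04:57 on September 4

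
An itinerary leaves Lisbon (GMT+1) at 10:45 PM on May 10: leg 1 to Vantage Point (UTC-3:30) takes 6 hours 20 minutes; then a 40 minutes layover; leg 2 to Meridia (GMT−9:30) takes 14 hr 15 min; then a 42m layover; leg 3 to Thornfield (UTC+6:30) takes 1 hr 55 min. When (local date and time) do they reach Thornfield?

Convert departure to UTC: 10:45 PM − 1:00 = 9:45 PM UTC on May 10.
Add 6 hours 20 minutes leg 1 → 4:05 AM UTC (May 11).
Add 40 minutes layover in Vantage Point → 4:45 AM UTC.
Add 14 hours 15 minutes leg 2 → 7:00 PM UTC.
Add 42 minutes layover in Meridia → 7:42 PM UTC.
Add 1 hour 55 minutes leg 3 → 9:37 PM UTC.
Thornfield is UTC+6:30, so local arrival = 9:37 PM + 6:30 = 4:07 AM on May 12.

4:07 AM on May 12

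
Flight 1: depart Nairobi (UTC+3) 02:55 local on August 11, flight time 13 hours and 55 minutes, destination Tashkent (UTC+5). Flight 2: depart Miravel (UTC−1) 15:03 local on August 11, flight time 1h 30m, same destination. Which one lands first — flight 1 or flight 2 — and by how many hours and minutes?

the first, by 3 hours 43 minutes

Flight 1 in UTC: 02:55 − 3:00 = 23:55 on Aug 10.
+13 hours and 55 minutes → arrive 13:50 UTC on Aug 11.
Flight 2 in UTC: 15:03 + 1:00 = 16:03 on Aug 11.
+1 hour and 30 minutes → arrive 17:33 UTC on Aug 11.
Flight 1 lands earlier by 3 hours 43 minutes.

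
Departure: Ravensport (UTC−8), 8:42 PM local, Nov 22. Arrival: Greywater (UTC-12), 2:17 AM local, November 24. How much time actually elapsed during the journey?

Departure in UTC: 8:42 PM + 8:00 = 4:42 AM on Nov 23.
Arrival in UTC: 2:17 AM + 12:00 = 2:17 PM on Nov 24.
Elapsed = 2:17 PM − 4:42 AM (+1 day) = 33 hours 35 minutes.

33 hours 35 minutes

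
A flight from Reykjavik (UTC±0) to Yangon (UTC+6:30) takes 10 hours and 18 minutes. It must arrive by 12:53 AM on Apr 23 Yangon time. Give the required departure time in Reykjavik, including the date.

Target arrival in UTC: 12:53 AM − 6:30 = 6:23 PM on Apr 22.
Subtract 10 hours 18 minutes → departure 8:05 AM UTC on Apr 22.
Reykjavik is UTC+0, so departure is 8:05 AM on Apr 22.

8:05 AM on Apr 22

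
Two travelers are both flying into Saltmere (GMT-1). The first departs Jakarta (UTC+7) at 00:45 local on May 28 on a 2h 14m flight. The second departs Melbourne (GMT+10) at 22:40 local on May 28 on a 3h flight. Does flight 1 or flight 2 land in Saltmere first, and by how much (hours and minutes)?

the first, by 19 hours 41 minutes

Flight 1 in UTC: 00:45 − 7:00 = 17:45 on May 27.
+2 hours and 14 minutes → arrive 19:59 UTC on May 27.
Flight 2 in UTC: 22:40 − 10:00 = 12:40 on May 28.
+3 hours → arrive 15:40 UTC on May 28.
Flight 1 lands earlier by 19 hours 41 minutes.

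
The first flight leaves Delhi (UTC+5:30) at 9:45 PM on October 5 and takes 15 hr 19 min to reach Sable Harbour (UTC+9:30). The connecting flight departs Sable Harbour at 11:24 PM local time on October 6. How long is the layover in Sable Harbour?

Convert departure to UTC: 9:45 PM − 5:30 = 4:15 PM UTC on Oct 5.
Add 15 hours and 19 minutes flight time → 7:34 AM UTC (Oct 6).
Sable Harbour is UTC+9:30, so local arrival = 7:34 AM + 9:30 = 5:04 PM on Oct 6.
Layover = 11:24 PM − 5:04 PM = 6 hours 20 minutes.

6 hours 20 minutes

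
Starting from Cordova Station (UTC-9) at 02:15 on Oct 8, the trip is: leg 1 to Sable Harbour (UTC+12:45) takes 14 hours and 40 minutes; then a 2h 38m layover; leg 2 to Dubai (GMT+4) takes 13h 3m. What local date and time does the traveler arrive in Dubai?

Convert departure to UTC: 02:15 + 9:00 = 11:15 UTC on Oct 8.
Add 14 hours 40 minutes leg 1 → 01:55 UTC (Oct 9).
Add 2 hours and 38 minutes layover in Sable Harbour → 04:33 UTC.
Add 13 hours and 3 minutes leg 2 → 17:36 UTC.
Dubai is UTC+4:00, so local arrival = 17:36 + 4:00 = 21:36 on Oct 9.

21:36 on Oct 9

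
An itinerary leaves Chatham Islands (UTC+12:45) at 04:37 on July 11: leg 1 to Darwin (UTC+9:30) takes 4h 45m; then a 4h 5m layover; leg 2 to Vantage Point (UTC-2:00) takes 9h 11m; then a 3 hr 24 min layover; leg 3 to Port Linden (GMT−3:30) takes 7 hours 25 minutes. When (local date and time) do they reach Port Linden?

Convert departure to UTC: 04:37 − 12:45 = 15:52 UTC on Jul 10.
Add 4 hours and 45 minutes leg 1 → 20:37 UTC.
Add 4 hours 5 minutes layover in Darwin → 00:42 UTC (Jul 11).
Add 9 hours 11 minutes leg 2 → 09:53 UTC.
Add 3 hours 24 minutes layover in Vantage Point → 13:17 UTC.
Add 7 hours 25 minutes leg 3 → 20:42 UTC.
Port Linden is UTC−3:30, so local arrival = 20:42 − 3:30 = 17:12 on Jul 11.

17:12 on Jul 11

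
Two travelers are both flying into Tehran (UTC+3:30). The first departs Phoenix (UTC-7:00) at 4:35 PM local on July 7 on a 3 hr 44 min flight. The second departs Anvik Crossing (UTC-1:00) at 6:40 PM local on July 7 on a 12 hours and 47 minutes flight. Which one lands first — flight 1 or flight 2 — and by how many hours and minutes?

Flight 1 in UTC: 4:35 PM + 7:00 = 11:35 PM on Jul 7.
+3 hours and 44 minutes → arrive 3:19 AM UTC on Jul 8.
Flight 2 in UTC: 6:40 PM + 1:00 = 7:40 PM on Jul 7.
+12 hours and 47 minutes → arrive 8:27 AM UTC on Jul 8.
Flight 1 lands earlier by 5 hours 8 minutes.

the first, by 5 hours 8 minutes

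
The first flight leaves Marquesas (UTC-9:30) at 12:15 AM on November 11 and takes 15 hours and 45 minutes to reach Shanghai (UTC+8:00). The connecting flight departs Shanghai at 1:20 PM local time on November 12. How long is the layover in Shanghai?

3 hours 50 minutes

Convert departure to UTC: 12:15 AM + 9:30 = 9:45 AM UTC on Nov 11.
Add 15 hours and 45 minutes flight time → 1:30 AM UTC (Nov 12).
Shanghai is UTC+8:00, so local arrival = 1:30 AM + 8:00 = 9:30 AM on Nov 12.
Layover = 1:20 PM − 9:30 AM = 3 hours 50 minutes.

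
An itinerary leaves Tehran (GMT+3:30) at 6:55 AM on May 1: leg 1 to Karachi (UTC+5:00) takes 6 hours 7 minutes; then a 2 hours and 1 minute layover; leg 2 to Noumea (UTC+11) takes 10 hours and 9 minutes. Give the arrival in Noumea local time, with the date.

Convert departure to UTC: 6:55 AM − 3:30 = 3:25 AM UTC on May 1.
Add 6 hours and 7 minutes leg 1 → 9:32 AM UTC.
Add 2 hours 1 minute layover in Karachi → 11:33 AM UTC.
Add 10 hours 9 minutes leg 2 → 9:42 PM UTC.
Noumea is UTC+11:00, so local arrival = 9:42 PM + 11:00 = 8:42 AM on May 2.

8:42 AM on May 2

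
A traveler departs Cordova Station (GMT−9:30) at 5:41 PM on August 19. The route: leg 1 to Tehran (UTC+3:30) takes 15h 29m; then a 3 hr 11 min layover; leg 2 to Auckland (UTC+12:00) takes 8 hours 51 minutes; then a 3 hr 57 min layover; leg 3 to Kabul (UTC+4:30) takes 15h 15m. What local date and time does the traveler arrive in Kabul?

Convert departure to UTC: 5:41 PM + 9:30 = 3:11 AM UTC on Aug 20.
Add 15 hours 29 minutes leg 1 → 6:40 PM UTC.
Add 3 hours and 11 minutes layover in Tehran → 9:51 PM UTC.
Add 8 hours 51 minutes leg 2 → 6:42 AM UTC (Aug 21).
Add 3 hours and 57 minutes layover in Auckland → 10:39 AM UTC.
Add 15 hours and 15 minutes leg 3 → 1:54 AM UTC (Aug 22).
Kabul is UTC+4:30, so local arrival = 1:54 AM + 4:30 = 6:24 AM on Aug 22.

6:24 AM on August 22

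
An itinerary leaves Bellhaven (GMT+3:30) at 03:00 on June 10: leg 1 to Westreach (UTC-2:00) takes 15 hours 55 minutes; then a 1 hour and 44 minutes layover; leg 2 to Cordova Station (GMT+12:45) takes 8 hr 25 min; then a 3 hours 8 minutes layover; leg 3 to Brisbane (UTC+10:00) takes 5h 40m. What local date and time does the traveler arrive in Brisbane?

20:22 on June 11

Convert departure to UTC: 03:00 − 3:30 = 23:30 UTC on Jun 9.
Add 15 hours and 55 minutes leg 1 → 15:25 UTC (Jun 10).
Add 1 hour and 44 minutes layover in Westreach → 17:09 UTC.
Add 8 hours and 25 minutes leg 2 → 01:34 UTC (Jun 11).
Add 3 hours 8 minutes layover in Cordova Station → 04:42 UTC.
Add 5 hours and 40 minutes leg 3 → 10:22 UTC.
Brisbane is UTC+10:00, so local arrival = 10:22 + 10:00 = 20:22 on Jun 11.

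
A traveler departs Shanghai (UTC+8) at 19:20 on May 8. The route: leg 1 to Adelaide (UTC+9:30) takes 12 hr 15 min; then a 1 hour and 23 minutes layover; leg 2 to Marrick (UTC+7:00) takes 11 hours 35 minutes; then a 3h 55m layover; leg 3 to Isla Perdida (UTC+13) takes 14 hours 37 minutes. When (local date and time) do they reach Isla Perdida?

20:05 on May 10

Convert departure to UTC: 19:20 − 8:00 = 11:20 UTC on May 8.
Add 12 hours 15 minutes leg 1 → 23:35 UTC.
Add 1 hour and 23 minutes layover in Adelaide → 00:58 UTC (May 9).
Add 11 hours and 35 minutes leg 2 → 12:33 UTC.
Add 3 hours and 55 minutes layover in Marrick → 16:28 UTC.
Add 14 hours 37 minutes leg 3 → 07:05 UTC (May 10).
Isla Perdida is UTC+13:00, so local arrival = 07:05 + 13:00 = 20:05 on May 10.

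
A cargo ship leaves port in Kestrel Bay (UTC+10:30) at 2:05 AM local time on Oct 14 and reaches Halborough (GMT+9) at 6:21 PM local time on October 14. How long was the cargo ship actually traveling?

17 hours 46 minutes

Halborough is 1:30 behind Kestrel Bay.
Clock-face elapsed time (ignoring zones) is 16 hours 16 minutes.
Actual elapsed = 16 hours 16 minutes + 1:30 = 17 hours 46 minutes.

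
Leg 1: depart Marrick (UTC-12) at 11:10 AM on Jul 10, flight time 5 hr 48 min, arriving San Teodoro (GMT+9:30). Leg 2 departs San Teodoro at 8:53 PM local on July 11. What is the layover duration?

6 hours 25 minutes

Convert departure to UTC: 11:10 AM + 12:00 = 11:10 PM UTC on Jul 10.
Add 5 hours 48 minutes flight time → 4:58 AM UTC (Jul 11).
San Teodoro is UTC+9:30, so local arrival = 4:58 AM + 9:30 = 2:28 PM on Jul 11.
Layover = 8:53 PM − 2:28 PM = 6 hours 25 minutes.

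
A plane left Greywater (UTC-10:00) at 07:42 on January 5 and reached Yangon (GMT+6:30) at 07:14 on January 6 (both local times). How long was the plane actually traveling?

Departure in UTC: 07:42 + 10:00 = 17:42 on Jan 5.
Arrival in UTC: 07:14 − 6:30 = 00:44 on Jan 6.
Elapsed = 00:44 − 17:42 (+1 day) = 7 hours 2 minutes.

7 hours 2 minutes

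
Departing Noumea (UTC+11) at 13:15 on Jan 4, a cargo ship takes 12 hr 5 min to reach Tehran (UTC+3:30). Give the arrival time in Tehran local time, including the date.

17:50 on January 4

Tehran is 7:30 behind Noumea.
After 12 hours 5 minutes it is 01:20 (Jan 5) in Noumea.
Shift by the zone difference: 01:20 − 7:30 = 17:50 on Jan 4 in Tehran.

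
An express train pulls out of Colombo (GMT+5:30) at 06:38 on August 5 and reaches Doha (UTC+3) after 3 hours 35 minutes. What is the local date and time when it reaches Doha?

07:43 on August 5

Convert departure to UTC: 06:38 − 5:30 = 01:08 UTC on Aug 5.
Add 3 hours and 35 minutes travel time → 04:43 UTC.
Doha is UTC+3:00, so local arrival = 04:43 + 3:00 = 07:43 on Aug 5.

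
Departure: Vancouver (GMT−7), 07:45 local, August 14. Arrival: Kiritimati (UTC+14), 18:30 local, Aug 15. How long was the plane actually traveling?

13 hours 45 minutes

Kiritimati is 21:00 ahead of Vancouver.
Clock-face elapsed time (ignoring zones) is 34 hours 45 minutes.
Actual elapsed = 34 hours 45 minutes − 21:00 = 13 hours 45 minutes.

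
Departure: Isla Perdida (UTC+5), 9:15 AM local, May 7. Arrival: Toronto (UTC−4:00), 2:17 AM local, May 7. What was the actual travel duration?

Departure in UTC: 9:15 AM − 5:00 = 4:15 AM on May 7.
Arrival in UTC: 2:17 AM + 4:00 = 6:17 AM on May 7.
Elapsed = 6:17 AM − 4:15 AM = 2 hours 2 minutes.

2 hours 2 minutes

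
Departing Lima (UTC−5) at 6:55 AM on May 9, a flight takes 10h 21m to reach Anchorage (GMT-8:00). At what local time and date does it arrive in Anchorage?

2:16 PM on May 9

Convert departure to UTC: 6:55 AM + 5:00 = 11:55 AM UTC on May 9.
Add 10 hours and 21 minutes travel time → 10:16 PM UTC.
Anchorage is UTC−8:00, so local arrival = 10:16 PM − 8:00 = 2:16 PM on May 9.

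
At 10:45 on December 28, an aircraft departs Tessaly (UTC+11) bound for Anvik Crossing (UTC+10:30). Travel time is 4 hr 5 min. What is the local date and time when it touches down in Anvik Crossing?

14:20 on December 28

Convert departure to UTC: 10:45 − 11:00 = 23:45 UTC on Dec 27.
Add 4 hours and 5 minutes travel time → 03:50 UTC (Dec 28).
Anvik Crossing is UTC+10:30, so local arrival = 03:50 + 10:30 = 14:20 on Dec 28.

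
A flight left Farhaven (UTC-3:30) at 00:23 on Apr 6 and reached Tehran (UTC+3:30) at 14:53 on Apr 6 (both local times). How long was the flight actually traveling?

7 hours 30 minutes

Departure in UTC: 00:23 + 3:30 = 03:53 on Apr 6.
Arrival in UTC: 14:53 − 3:30 = 11:23 on Apr 6.
Elapsed = 11:23 − 03:53 = 7 hours 30 minutes.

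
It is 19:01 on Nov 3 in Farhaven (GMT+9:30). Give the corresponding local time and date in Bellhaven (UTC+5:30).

Bellhaven is 4:00 behind Farhaven.
Shift by the zone difference: 19:01 − 4:00 = 15:01 on Nov 3 in Bellhaven.

15:01 on November 3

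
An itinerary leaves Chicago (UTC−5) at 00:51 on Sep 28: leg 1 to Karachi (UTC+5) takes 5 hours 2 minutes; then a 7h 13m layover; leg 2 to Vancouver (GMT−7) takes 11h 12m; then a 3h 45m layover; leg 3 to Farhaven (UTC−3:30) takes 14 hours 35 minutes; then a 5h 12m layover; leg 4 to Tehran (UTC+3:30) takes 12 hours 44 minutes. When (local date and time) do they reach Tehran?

21:04 on September 30

Convert departure to UTC: 00:51 + 5:00 = 05:51 UTC on Sep 28.
Add 5 hours and 2 minutes leg 1 → 10:53 UTC.
Add 7 hours 13 minutes layover in Karachi → 18:06 UTC.
Add 11 hours and 12 minutes leg 2 → 05:18 UTC (Sep 29).
Add 3 hours 45 minutes layover in Vancouver → 09:03 UTC.
Add 14 hours and 35 minutes leg 3 → 23:38 UTC.
Add 5 hours 12 minutes layover in Farhaven → 04:50 UTC (Sep 30).
Add 12 hours and 44 minutes leg 4 → 17:34 UTC.
Tehran is UTC+3:30, so local arrival = 17:34 + 3:30 = 21:04 on Sep 30.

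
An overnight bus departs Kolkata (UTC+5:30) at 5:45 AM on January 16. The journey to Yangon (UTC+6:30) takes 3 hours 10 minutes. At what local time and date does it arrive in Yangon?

9:55 AM on January 16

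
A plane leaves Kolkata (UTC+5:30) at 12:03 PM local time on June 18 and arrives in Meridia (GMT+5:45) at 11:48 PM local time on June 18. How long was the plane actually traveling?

11 hours 30 minutes

Departure in UTC: 12:03 PM − 5:30 = 6:33 AM on Jun 18.
Arrival in UTC: 11:48 PM − 5:45 = 6:03 PM on Jun 18.
Elapsed = 6:03 PM − 6:33 AM = 11 hours 30 minutes.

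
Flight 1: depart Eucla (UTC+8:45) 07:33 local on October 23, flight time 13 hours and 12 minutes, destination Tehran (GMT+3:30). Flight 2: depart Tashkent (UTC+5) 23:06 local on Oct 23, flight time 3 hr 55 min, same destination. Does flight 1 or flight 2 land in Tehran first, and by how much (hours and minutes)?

the first, by 10 hours 1 minute

Flight 1 in UTC: 07:33 − 8:45 = 22:48 on Oct 22.
+13 hours and 12 minutes → arrive 12:00 UTC on Oct 23.
Flight 2 in UTC: 23:06 − 5:00 = 18:06 on Oct 23.
+3 hours and 55 minutes → arrive 22:01 UTC on Oct 23.
Flight 1 lands earlier by 10 hours 1 minute.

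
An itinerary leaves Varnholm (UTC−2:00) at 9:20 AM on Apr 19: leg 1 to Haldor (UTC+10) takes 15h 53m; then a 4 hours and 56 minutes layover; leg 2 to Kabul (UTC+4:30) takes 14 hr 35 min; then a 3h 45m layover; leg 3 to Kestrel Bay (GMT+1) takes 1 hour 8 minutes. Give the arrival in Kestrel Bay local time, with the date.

Convert departure to UTC: 9:20 AM + 2:00 = 11:20 AM UTC on Apr 19.
Add 15 hours and 53 minutes leg 1 → 3:13 AM UTC (Apr 20).
Add 4 hours 56 minutes layover in Haldor → 8:09 AM UTC.
Add 14 hours and 35 minutes leg 2 → 10:44 PM UTC.
Add 3 hours and 45 minutes layover in Kabul → 2:29 AM UTC (Apr 21).
Add 1 hour 8 minutes leg 3 → 3:37 AM UTC.
Kestrel Bay is UTC+1:00, so local arrival = 3:37 AM + 1:00 = 4:37 AM on Apr 21.

4:37 AM on April 21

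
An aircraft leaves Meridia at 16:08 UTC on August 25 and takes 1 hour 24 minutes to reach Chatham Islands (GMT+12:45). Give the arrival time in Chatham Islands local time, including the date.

06:17 on Aug 26

Departure is given in UTC: 16:08 on Aug 25.
Add 1 hour and 24 minutes → 17:32 UTC.
Chatham Islands is UTC+12:45: 17:32 + 12:45 = 06:17 on Aug 26.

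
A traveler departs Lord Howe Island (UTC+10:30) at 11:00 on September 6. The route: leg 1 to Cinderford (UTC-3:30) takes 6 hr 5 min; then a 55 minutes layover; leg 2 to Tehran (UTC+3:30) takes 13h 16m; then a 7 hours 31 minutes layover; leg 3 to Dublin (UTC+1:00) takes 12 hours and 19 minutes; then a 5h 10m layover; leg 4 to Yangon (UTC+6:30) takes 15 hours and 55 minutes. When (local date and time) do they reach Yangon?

Convert departure to UTC: 11:00 − 10:30 = 00:30 UTC on Sep 6.
Add 6 hours and 5 minutes leg 1 → 06:35 UTC.
Add 55 minutes layover in Cinderford → 07:30 UTC.
Add 13 hours and 16 minutes leg 2 → 20:46 UTC.
Add 7 hours and 31 minutes layover in Tehran → 04:17 UTC (Sep 7).
Add 12 hours and 19 minutes leg 3 → 16:36 UTC.
Add 5 hours and 10 minutes layover in Dublin → 21:46 UTC.
Add 15 hours and 55 minutes leg 4 → 13:41 UTC (Sep 8).
Yangon is UTC+6:30, so local arrival = 13:41 + 6:30 = 20:11 on Sep 8.

20:11 on September 8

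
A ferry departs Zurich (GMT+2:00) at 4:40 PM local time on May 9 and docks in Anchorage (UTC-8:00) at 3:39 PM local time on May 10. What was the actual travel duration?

32 hours 59 minutes

Anchorage is 10:00 behind Zurich.
Clock-face elapsed time (ignoring zones) is 22 hours 59 minutes.
Actual elapsed = 22 hours 59 minutes + 10:00 = 32 hours 59 minutes.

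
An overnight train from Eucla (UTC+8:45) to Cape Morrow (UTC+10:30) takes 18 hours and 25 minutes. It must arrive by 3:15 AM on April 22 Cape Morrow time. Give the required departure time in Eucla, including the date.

Target arrival in UTC: 3:15 AM − 10:30 = 4:45 PM on Apr 21.
Subtract 18 hours 25 minutes → departure 10:20 PM UTC on Apr 20.
Eucla is UTC+8:45: 10:20 PM + 8:45 = 7:05 AM on Apr 21.

7:05 AM on April 21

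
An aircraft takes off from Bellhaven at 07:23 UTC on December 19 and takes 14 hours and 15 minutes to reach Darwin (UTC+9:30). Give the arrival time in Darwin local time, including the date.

07:08 on December 20

Departure is given in UTC: 07:23 on Dec 19.
Add 14 hours 15 minutes → 21:38 UTC.
Darwin is UTC+9:30: 21:38 + 9:30 = 07:08 on Dec 20.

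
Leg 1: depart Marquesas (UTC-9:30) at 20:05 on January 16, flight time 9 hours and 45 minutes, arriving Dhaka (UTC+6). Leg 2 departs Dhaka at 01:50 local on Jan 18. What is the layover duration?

4 hours 30 minutes

Convert departure to UTC: 20:05 + 9:30 = 05:35 UTC on Jan 17.
Add 9 hours and 45 minutes flight time → 15:20 UTC.
Dhaka is UTC+6:00, so local arrival = 15:20 + 6:00 = 21:20 on Jan 17.
Layover = 01:50 − 21:20 (+1 day) = 4 hours 30 minutes.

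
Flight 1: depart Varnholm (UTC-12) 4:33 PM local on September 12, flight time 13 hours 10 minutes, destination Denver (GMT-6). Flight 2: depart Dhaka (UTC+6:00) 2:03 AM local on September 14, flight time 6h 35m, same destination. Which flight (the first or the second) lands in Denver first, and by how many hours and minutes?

the first, by 8 hours 55 minutes

Flight 1 in UTC: 4:33 PM + 12:00 = 4:33 AM on Sep 13.
+13 hours 10 minutes → arrive 5:43 PM UTC on Sep 13.
Flight 2 in UTC: 2:03 AM − 6:00 = 8:03 PM on Sep 13.
+6 hours 35 minutes → arrive 2:38 AM UTC on Sep 14.
Flight 1 lands earlier by 8 hours 55 minutes.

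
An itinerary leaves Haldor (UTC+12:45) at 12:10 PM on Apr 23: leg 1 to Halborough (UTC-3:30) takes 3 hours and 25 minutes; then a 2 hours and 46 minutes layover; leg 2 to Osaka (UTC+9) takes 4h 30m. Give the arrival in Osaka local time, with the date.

7:06 PM on April 23

Convert departure to UTC: 12:10 PM − 12:45 = 11:25 PM UTC on Apr 22.
Add 3 hours and 25 minutes leg 1 → 2:50 AM UTC (Apr 23).
Add 2 hours and 46 minutes layover in Halborough → 5:36 AM UTC.
Add 4 hours 30 minutes leg 2 → 10:06 AM UTC.
Osaka is UTC+9:00, so local arrival = 10:06 AM + 9:00 = 7:06 PM on Apr 23.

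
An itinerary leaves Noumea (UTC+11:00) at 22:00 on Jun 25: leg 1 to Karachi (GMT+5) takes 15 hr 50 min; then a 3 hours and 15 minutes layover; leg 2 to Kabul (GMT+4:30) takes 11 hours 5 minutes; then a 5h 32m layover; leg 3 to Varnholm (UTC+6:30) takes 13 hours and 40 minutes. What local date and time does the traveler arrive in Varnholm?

Convert departure to UTC: 22:00 − 11:00 = 11:00 UTC on Jun 25.
Add 15 hours 50 minutes leg 1 → 02:50 UTC (Jun 26).
Add 3 hours and 15 minutes layover in Karachi → 06:05 UTC.
Add 11 hours 5 minutes leg 2 → 17:10 UTC.
Add 5 hours 32 minutes layover in Kabul → 22:42 UTC.
Add 13 hours 40 minutes leg 3 → 12:22 UTC (Jun 27).
Varnholm is UTC+6:30, so local arrival = 12:22 + 6:30 = 18:52 on Jun 27.

18:52 on Jun 27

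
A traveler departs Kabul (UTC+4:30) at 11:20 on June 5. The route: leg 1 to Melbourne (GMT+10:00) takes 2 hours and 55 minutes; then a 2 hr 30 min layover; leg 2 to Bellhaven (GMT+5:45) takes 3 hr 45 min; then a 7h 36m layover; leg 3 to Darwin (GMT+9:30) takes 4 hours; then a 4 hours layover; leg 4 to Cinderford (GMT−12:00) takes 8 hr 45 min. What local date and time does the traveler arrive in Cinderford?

04:21 on June 6

Convert departure to UTC: 11:20 − 4:30 = 06:50 UTC on Jun 5.
Add 2 hours 55 minutes leg 1 → 09:45 UTC.
Add 2 hours 30 minutes layover in Melbourne → 12:15 UTC.
Add 3 hours 45 minutes leg 2 → 16:00 UTC.
Add 7 hours 36 minutes layover in Bellhaven → 23:36 UTC.
Add 4 hours leg 3 → 03:36 UTC (Jun 6).
Add 4 hours layover in Darwin → 07:36 UTC.
Add 8 hours and 45 minutes leg 4 → 16:21 UTC.
Cinderford is UTC−12:00, so local arrival = 16:21 − 12:00 = 04:21 on Jun 6.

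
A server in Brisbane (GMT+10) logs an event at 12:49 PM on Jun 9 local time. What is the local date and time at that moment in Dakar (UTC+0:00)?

2:49 AM on Jun 9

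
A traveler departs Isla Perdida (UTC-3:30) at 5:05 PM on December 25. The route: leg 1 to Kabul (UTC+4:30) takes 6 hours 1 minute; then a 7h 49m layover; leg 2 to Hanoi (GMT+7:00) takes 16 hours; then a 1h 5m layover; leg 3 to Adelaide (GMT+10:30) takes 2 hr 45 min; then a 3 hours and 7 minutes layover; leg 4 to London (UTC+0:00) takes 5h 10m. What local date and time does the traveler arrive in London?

Convert departure to UTC: 5:05 PM + 3:30 = 8:35 PM UTC on Dec 25.
Add 6 hours 1 minute leg 1 → 2:36 AM UTC (Dec 26).
Add 7 hours 49 minutes layover in Kabul → 10:25 AM UTC.
Add 16 hours leg 2 → 2:25 AM UTC (Dec 27).
Add 1 hour and 5 minutes layover in Hanoi → 3:30 AM UTC.
Add 2 hours and 45 minutes leg 3 → 6:15 AM UTC.
Add 3 hours 7 minutes layover in Adelaide → 9:22 AM UTC.
Add 5 hours 10 minutes leg 4 → 2:32 PM UTC.
London is UTC+0, so local arrival is the same: 2:32 PM on Dec 27.

2:32 PM on December 27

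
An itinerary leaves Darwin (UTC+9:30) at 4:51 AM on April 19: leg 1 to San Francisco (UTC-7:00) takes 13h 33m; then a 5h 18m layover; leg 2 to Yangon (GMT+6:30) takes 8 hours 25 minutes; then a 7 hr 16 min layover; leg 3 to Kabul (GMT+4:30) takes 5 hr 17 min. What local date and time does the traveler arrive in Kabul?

Convert departure to UTC: 4:51 AM − 9:30 = 7:21 PM UTC on Apr 18.
Add 13 hours and 33 minutes leg 1 → 8:54 AM UTC (Apr 19).
Add 5 hours and 18 minutes layover in San Francisco → 2:12 PM UTC.
Add 8 hours and 25 minutes leg 2 → 10:37 PM UTC.
Add 7 hours 16 minutes layover in Yangon → 5:53 AM UTC (Apr 20).
Add 5 hours and 17 minutes leg 3 → 11:10 AM UTC.
Kabul is UTC+4:30, so local arrival = 11:10 AM + 4:30 = 3:40 PM on Apr 20.

3:40 PM on April 20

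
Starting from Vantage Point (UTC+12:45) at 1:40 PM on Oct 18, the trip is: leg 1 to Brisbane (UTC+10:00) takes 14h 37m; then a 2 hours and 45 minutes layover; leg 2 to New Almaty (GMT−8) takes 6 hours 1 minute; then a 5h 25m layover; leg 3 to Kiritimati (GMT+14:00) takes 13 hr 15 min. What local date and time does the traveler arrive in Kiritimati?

8:58 AM on Oct 20

Convert departure to UTC: 1:40 PM − 12:45 = 12:55 AM UTC on Oct 18.
Add 14 hours 37 minutes leg 1 → 3:32 PM UTC.
Add 2 hours 45 minutes layover in Brisbane → 6:17 PM UTC.
Add 6 hours 1 minute leg 2 → 12:18 AM UTC (Oct 19).
Add 5 hours and 25 minutes layover in New Almaty → 5:43 AM UTC.
Add 13 hours and 15 minutes leg 3 → 6:58 PM UTC.
Kiritimati is UTC+14:00, so local arrival = 6:58 PM + 14:00 = 8:58 AM on Oct 20.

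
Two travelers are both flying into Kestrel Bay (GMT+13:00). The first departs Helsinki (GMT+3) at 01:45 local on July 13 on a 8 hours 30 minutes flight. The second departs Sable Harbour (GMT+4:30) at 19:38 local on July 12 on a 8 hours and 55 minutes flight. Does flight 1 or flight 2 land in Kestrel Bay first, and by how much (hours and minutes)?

the second, by 7 hours 12 minutes

Flight 1 in UTC: 01:45 − 3:00 = 22:45 on Jul 12.
+8 hours and 30 minutes → arrive 07:15 UTC on Jul 13.
Flight 2 in UTC: 19:38 − 4:30 = 15:08 on Jul 12.
+8 hours 55 minutes → arrive 00:03 UTC on Jul 13.
Flight 2 lands earlier by 7 hours 12 minutes.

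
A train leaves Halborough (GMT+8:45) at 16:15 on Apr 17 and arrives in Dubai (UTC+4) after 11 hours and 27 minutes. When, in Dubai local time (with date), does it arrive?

Convert departure to UTC: 16:15 − 8:45 = 07:30 UTC on Apr 17.
Add 11 hours 27 minutes travel time → 18:57 UTC.
Dubai is UTC+4:00, so local arrival = 18:57 + 4:00 = 22:57 on Apr 17.

22:57 on April 17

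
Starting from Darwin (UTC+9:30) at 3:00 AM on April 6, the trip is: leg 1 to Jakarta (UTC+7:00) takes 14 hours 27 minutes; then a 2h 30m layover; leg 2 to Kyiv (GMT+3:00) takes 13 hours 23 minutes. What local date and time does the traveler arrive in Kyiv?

Convert departure to UTC: 3:00 AM − 9:30 = 5:30 PM UTC on Apr 5.
Add 14 hours and 27 minutes leg 1 → 7:57 AM UTC (Apr 6).
Add 2 hours 30 minutes layover in Jakarta → 10:27 AM UTC.
Add 13 hours 23 minutes leg 2 → 11:50 PM UTC.
Kyiv is UTC+3:00, so local arrival = 11:50 PM + 3:00 = 2:50 AM on Apr 7.

2:50 AM on Apr 7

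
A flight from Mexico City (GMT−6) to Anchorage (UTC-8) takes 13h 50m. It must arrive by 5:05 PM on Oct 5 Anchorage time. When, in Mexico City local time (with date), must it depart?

5:15 AM on October 5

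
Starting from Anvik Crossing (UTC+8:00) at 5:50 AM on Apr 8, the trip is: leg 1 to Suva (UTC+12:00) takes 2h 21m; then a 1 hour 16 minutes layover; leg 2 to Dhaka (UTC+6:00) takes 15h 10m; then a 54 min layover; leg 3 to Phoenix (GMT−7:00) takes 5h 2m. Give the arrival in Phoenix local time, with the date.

Convert departure to UTC: 5:50 AM − 8:00 = 9:50 PM UTC on Apr 7.
Add 2 hours and 21 minutes leg 1 → 12:11 AM UTC (Apr 8).
Add 1 hour and 16 minutes layover in Suva → 1:27 AM UTC.
Add 15 hours and 10 minutes leg 2 → 4:37 PM UTC.
Add 54 minutes layover in Dhaka → 5:31 PM UTC.
Add 5 hours 2 minutes leg 3 → 10:33 PM UTC.
Phoenix is UTC−7:00, so local arrival = 10:33 PM − 7:00 = 3:33 PM on Apr 8.

3:33 PM on Apr 8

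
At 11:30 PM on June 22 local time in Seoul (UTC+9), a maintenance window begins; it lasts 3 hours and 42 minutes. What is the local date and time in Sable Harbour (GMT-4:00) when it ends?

2:12 PM on Jun 22

Sable Harbour is 13:00 behind Seoul.
After 3 hours and 42 minutes it is 3:12 AM (Jun 23) in Seoul.
Shift by the zone difference: 3:12 AM − 13:00 = 2:12 PM on Jun 22 in Sable Harbour.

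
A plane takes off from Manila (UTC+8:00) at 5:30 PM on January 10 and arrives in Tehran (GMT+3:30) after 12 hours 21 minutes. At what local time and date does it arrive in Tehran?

Convert departure to UTC: 5:30 PM − 8:00 = 9:30 AM UTC on Jan 10.
Add 12 hours and 21 minutes travel time → 9:51 PM UTC.
Tehran is UTC+3:30, so local arrival = 9:51 PM + 3:30 = 1:21 AM on Jan 11.

1:21 AM on Jan 11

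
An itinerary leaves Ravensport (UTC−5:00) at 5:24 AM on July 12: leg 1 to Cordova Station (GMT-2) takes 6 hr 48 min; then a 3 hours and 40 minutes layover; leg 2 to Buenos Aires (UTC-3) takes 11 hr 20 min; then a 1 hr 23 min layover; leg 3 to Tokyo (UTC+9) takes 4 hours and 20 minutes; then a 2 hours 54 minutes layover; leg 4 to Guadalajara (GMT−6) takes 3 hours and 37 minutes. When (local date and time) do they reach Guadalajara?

Convert departure to UTC: 5:24 AM + 5:00 = 10:24 AM UTC on Jul 12.
Add 6 hours 48 minutes leg 1 → 5:12 PM UTC.
Add 3 hours and 40 minutes layover in Cordova Station → 8:52 PM UTC.
Add 11 hours 20 minutes leg 2 → 8:12 AM UTC (Jul 13).
Add 1 hour 23 minutes layover in Buenos Aires → 9:35 AM UTC.
Add 4 hours 20 minutes leg 3 → 1:55 PM UTC.
Add 2 hours and 54 minutes layover in Tokyo → 4:49 PM UTC.
Add 3 hours and 37 minutes leg 4 → 8:26 PM UTC.
Guadalajara is UTC−6:00, so local arrival = 8:26 PM − 6:00 = 2:26 PM on Jul 13.

2:26 PM on July 13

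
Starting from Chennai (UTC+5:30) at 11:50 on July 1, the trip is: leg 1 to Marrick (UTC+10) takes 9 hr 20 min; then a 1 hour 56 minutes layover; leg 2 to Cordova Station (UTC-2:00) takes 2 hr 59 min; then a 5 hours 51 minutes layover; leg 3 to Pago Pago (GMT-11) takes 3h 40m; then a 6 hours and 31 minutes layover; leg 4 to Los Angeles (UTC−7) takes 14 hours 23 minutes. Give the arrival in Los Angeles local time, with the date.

Convert departure to UTC: 11:50 − 5:30 = 06:20 UTC on Jul 1.
Add 9 hours 20 minutes leg 1 → 15:40 UTC.
Add 1 hour 56 minutes layover in Marrick → 17:36 UTC.
Add 2 hours 59 minutes leg 2 → 20:35 UTC.
Add 5 hours 51 minutes layover in Cordova Station → 02:26 UTC (Jul 2).
Add 3 hours 40 minutes leg 3 → 06:06 UTC.
Add 6 hours and 31 minutes layover in Pago Pago → 12:37 UTC.
Add 14 hours 23 minutes leg 4 → 03:00 UTC (Jul 3).
Los Angeles is UTC−7:00, so local arrival = 03:00 − 7:00 = 20:00 on Jul 2.

20:00 on July 2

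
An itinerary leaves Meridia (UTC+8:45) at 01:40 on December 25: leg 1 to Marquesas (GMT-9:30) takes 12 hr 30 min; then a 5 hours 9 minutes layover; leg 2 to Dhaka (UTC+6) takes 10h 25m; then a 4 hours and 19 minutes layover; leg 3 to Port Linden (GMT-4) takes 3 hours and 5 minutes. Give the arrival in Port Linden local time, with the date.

00:23 on Dec 26

Convert departure to UTC: 01:40 − 8:45 = 16:55 UTC on Dec 24.
Add 12 hours 30 minutes leg 1 → 05:25 UTC (Dec 25).
Add 5 hours 9 minutes layover in Marquesas → 10:34 UTC.
Add 10 hours and 25 minutes leg 2 → 20:59 UTC.
Add 4 hours 19 minutes layover in Dhaka → 01:18 UTC (Dec 26).
Add 3 hours 5 minutes leg 3 → 04:23 UTC.
Port Linden is UTC−4:00, so local arrival = 04:23 − 4:00 = 00:23 on Dec 26.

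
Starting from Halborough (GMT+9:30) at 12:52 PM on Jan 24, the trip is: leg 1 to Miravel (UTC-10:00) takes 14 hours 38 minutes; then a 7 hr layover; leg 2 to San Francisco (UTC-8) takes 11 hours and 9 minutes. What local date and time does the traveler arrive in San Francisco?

4:09 AM on Jan 25

Convert departure to UTC: 12:52 PM − 9:30 = 3:22 AM UTC on Jan 24.
Add 14 hours 38 minutes leg 1 → 6:00 PM UTC.
Add 7 hours layover in Miravel → 1:00 AM UTC (Jan 25).
Add 11 hours and 9 minutes leg 2 → 12:09 PM UTC.
San Francisco is UTC−8:00, so local arrival = 12:09 PM − 8:00 = 4:09 AM on Jan 25.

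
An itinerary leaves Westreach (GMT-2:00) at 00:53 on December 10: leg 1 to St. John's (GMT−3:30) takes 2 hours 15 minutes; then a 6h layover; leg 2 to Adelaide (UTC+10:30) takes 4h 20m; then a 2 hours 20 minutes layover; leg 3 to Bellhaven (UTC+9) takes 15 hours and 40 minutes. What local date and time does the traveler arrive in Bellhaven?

Convert departure to UTC: 00:53 + 2:00 = 02:53 UTC on Dec 10.
Add 2 hours 15 minutes leg 1 → 05:08 UTC.
Add 6 hours layover in St. John's → 11:08 UTC.
Add 4 hours and 20 minutes leg 2 → 15:28 UTC.
Add 2 hours and 20 minutes layover in Adelaide → 17:48 UTC.
Add 15 hours 40 minutes leg 3 → 09:28 UTC (Dec 11).
Bellhaven is UTC+9:00, so local arrival = 09:28 + 9:00 = 18:28 on Dec 11.

18:28 on December 11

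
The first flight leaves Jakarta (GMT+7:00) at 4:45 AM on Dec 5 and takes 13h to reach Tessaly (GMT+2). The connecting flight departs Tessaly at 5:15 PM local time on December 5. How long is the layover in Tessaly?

Convert departure to UTC: 4:45 AM − 7:00 = 9:45 PM UTC on Dec 4.
Add 13 hours flight time → 10:45 AM UTC (Dec 5).
Tessaly is UTC+2:00, so local arrival = 10:45 AM + 2:00 = 12:45 PM on Dec 5.
Layover = 5:15 PM − 12:45 PM = 4 hours 30 minutes.

4 hours 30 minutes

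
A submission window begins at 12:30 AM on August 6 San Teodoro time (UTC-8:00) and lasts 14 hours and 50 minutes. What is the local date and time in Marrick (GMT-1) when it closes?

10:20 PM on Aug 6

Convert start to UTC: 12:30 AM + 8:00 = 8:30 AM UTC on Aug 6.
Add 14 hours and 50 minutes duration → 11:20 PM UTC.
Marrick is UTC−1:00, so local end time = 11:20 PM − 1:00 = 10:20 PM on Aug 6.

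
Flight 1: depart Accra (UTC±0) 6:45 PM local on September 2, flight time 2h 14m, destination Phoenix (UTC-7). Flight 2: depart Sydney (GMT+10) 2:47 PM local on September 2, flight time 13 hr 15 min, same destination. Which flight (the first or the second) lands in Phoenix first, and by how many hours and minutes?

Flight 1 departs at 6:45 PM UTC (Sep 2).
+2 hours and 14 minutes → arrive 8:59 PM UTC on Sep 2.
Flight 2 in UTC: 2:47 PM − 10:00 = 4:47 AM on Sep 2.
+13 hours 15 minutes → arrive 6:02 PM UTC on Sep 2.
Flight 2 lands earlier by 2 hours 57 minutes.

the second, by 2 hours 57 minutes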